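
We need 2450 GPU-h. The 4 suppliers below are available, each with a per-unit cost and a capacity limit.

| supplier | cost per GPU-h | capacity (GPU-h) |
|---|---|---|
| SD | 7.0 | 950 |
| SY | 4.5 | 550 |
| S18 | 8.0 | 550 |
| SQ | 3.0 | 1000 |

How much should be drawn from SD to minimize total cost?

Fill from the cheapest supplier first.
SQ (3.0): use full 1000 → 1450 GPU-h to go.
SY at 4.5: take all 550 GPU-h → 900 still needed.
SD at 7.0: take 900 of its 950 → requirement met.
S18: unused.

900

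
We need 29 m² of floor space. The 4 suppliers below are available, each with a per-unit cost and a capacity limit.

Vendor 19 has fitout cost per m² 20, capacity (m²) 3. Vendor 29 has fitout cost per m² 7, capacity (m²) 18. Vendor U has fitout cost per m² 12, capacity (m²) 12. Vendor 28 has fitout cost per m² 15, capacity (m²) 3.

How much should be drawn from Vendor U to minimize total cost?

Use suppliers in increasing cost order.
Take 18 from Vendor 29 at 7 — need 11 more.
Vendor U (12): take the remaining 11 — done.
Vendor 28, Vendor 19: unused.

11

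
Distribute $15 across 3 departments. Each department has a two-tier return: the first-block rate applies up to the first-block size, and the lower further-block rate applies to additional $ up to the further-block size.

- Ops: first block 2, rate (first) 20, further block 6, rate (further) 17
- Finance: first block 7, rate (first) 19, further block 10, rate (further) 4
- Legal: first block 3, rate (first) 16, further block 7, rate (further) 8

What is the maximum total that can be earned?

Rank every tier by rate: Ops/tier1 20 > Finance/tier1 19 > Ops/tier2 17 > Legal/tier1 16 > Legal/tier2 8 > Finance/tier2 4.
Ops tier1 at 20: fill all 2 ; 13 left.
Finance/tier1 (19): +7 ; 6 left.
Fill Ops tier2 block (6 at 17) ; 0 left.
Total = 20×2 + 19×7 + 17×6 = 275.

275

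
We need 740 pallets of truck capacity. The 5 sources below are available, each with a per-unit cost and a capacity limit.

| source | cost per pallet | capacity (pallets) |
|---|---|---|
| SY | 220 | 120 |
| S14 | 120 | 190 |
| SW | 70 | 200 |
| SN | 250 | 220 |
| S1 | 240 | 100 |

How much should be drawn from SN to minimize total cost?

Fill from the cheapest source first.
Take 200 from SW at 70 — need 540 more.
Take 190 from S14 at 120 — need 350 more.
SY at 220: take all 120 pallets — 230 still needed.
S1 (240): use full 100 — 130 pallets to go.
SN at 250: take 130 of its 220 — requirement met.

130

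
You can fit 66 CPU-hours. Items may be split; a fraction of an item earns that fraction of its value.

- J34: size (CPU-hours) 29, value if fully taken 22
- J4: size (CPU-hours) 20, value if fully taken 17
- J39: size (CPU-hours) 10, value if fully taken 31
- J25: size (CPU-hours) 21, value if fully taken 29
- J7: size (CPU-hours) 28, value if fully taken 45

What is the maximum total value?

Best value per unit of size first: J39 31/10≈3.1, J7 45/28≈1.61, J25 29/21≈1.38, J4 17/20≈0.85, J34 22/29≈0.759.
J39: take in full, 10 CPU-hours for value 31 → 56 left.
J7: take in full, 28 CPU-hours for value 45 → 28 left.
J25: take in full, 21 CPU-hours for value 29 → 7 left.
Fill the last 7 CPU-hours with part of J4: 7/20 of it earns 5.95.
Total value = 110.95.

110.95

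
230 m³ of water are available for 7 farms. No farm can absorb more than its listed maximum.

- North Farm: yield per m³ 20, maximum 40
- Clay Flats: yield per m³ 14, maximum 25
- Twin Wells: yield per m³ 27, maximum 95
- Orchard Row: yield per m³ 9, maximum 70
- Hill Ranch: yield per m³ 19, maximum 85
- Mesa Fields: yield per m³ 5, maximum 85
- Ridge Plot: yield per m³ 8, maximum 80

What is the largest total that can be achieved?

5120

Order the farms by yield per m³: Twin Wells 27 > North Farm 20 > Hill Ranch 19 > Clay Flats 14 > Orchard Row 9 > Ridge Plot 8 > Mesa Fields 5.
Twin Wells: +95 to 95 (cap) → 135 left.
North Farm: +40 to 40 (cap) → 95 left.
Hill Ranch: +85 to 85 (cap) → 10 left.
Only 10 left; Clay Flats takes them to reach 10.
Total = 20×40 + 14×10 + 27×95 + 19×85 = 5120.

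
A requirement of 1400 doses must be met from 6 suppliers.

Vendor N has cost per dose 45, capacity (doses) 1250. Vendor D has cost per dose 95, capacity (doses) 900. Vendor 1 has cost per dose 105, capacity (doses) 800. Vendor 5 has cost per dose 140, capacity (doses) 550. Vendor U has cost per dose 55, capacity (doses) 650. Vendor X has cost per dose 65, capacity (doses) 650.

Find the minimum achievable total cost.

Fill from the cheapest supplier first.
Vendor N (45): use full 1250 ; 150 doses to go.
Vendor U (55): take the remaining 150 ; done.
Vendor X, Vendor D, Vendor 1, Vendor 5: unused.
Cost = 1250×45 + 150×55 = 64500.

64500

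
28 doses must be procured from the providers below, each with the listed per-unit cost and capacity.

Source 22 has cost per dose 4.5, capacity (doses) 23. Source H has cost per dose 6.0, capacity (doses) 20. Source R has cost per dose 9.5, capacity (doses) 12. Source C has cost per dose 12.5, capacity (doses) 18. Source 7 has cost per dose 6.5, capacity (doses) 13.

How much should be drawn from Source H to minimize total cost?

5

Use providers in increasing cost order.
Source 22 at 4.5: take all 23 doses — 5 still needed.
Source H (6.0): take the remaining 5 — done.
Source 7, Source R, Source C: unused.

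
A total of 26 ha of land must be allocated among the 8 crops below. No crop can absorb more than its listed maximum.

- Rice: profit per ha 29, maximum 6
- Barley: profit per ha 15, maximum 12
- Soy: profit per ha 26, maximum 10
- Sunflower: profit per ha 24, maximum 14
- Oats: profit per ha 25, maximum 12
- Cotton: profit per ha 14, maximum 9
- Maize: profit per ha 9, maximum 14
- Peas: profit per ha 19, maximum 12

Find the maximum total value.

684

Rank by profit per ha: Rice 29 > Soy 26 > Oats 25 > Sunflower 24 > Peas 19 > Barley 15 > Cotton 14 > Maize 9.
Give Rice 6 to hit its cap of 6 — 20 left.
Soy takes 10 to reach its cap of 10 — 10 left.
Oats: +10 (room for 12) → 10. Pool exhausted.
Total = 29×6 + 26×10 + 25×10 = 684.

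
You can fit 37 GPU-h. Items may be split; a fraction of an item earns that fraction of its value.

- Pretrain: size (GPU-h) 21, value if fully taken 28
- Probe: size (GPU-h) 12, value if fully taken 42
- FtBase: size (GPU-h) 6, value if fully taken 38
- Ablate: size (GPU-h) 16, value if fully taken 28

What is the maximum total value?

Rank by value-to-size ratio: FtBase 38/6≈6.33, Probe 42/12≈3.5, Ablate 28/16≈1.75, Pretrain 28/21≈1.33.
Take all of FtBase (6 GPU-h, value 38) — 31 GPU-h left.
Probe: take in full, 12 GPU-h for value 42 — 19 left.
Take all of Ablate (16 GPU-h, value 28) — 3 GPU-h left.
Only 3 GPU-h remain; take 3/21 of Pretrain for value 28×3/21 = 4.
Total value = 112.

112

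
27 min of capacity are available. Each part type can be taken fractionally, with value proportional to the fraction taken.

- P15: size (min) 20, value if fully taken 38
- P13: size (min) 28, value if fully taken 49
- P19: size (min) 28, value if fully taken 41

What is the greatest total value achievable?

50.25

Rank by value-to-size ratio: P15 38/20≈1.9, P13 49/28≈1.75, P19 41/28≈1.46.
Take all of P15 (20 min, value 38) → 7 min left.
Fill the last 7 min with part of P13: 7/28 of it earns 12.25.
Total value = 50.25.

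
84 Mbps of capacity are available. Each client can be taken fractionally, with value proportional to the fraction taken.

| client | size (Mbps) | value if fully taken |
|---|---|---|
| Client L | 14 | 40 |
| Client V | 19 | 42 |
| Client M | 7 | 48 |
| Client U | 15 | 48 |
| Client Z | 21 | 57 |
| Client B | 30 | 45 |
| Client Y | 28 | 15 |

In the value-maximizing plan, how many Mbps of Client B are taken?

8

Sort by value density: Client M 48/7≈6.86, Client U 48/15≈3.2, Client L 40/14≈2.86, Client Z 57/21≈2.71, Client V 42/19≈2.21, Client B 45/30≈1.5, Client Y 15/28≈0.536.
Client M: take in full, 7 Mbps for value 48 → 77 left.
All 15 Mbps of Client U fit (value 48) → 62 remain.
Client L: take in full, 14 Mbps for value 40 → 48 left.
Take all of Client Z (21 Mbps, value 57) → 27 Mbps left.
All 19 Mbps of Client V fit (value 42) → 8 remain.
8 Mbps left: a 8/30 share of Client B gives 45×8/30 = 12.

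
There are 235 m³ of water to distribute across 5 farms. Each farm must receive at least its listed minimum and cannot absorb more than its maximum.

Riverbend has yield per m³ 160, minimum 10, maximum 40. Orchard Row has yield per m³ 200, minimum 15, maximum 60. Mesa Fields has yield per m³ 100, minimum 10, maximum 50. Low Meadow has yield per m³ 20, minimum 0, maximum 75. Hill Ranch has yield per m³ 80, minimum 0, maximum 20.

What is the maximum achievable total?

Meeting every minimum uses 10+15+10+0+0 = 35 m³, leaving 200.
Rank by yield per m³: Orchard Row 200 > Riverbend 160 > Mesa Fields 100 > Hill Ranch 80 > Low Meadow 20.
Give Orchard Row 45 more to hit its cap of 60 — 155 left.
Give Riverbend 30 more to hit its cap of 40 — 125 left.
Give Mesa Fields 40 more to hit its cap of 50 — 85 left.
Hill Ranch: +20 to 20 (cap) — 65 left.
Low Meadow has room for 75 more but only 65 remain, so it gets 65.
Total = 160×40 + 200×60 + 100×50 + 20×65 + 80×20 = 26300.

26300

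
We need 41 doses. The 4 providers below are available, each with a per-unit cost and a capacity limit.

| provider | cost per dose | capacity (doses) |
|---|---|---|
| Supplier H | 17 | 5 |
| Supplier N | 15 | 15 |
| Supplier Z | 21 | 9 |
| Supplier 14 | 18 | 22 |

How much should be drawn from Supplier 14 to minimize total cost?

Fill from the cheapest provider first.
Supplier N at 15: take all 15 doses — 26 still needed.
Supplier H (17): use full 5 — 21 doses to go.
Supplier 14 at 18: take 21 of its 22 — requirement met.
Supplier Z: unused.

21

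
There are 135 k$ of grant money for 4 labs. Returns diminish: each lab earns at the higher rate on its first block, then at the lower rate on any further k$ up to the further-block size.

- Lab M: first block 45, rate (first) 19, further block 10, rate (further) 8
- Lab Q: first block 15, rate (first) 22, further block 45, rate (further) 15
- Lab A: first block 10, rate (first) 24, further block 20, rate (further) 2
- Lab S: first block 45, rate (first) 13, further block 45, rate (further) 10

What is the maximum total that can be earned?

Treat each block as its own option and order by rate: Lab A/T1 24 > Lab Q/T1 22 > Lab M/T1 19 > Lab Q/T2 15 > Lab S/T1 13 > Lab S/T2 10 > Lab M/T2 8 > Lab A/T2 2.
Fill Lab A T1 block (10 at 24) — 125 left.
Fill Lab Q T1 block (15 at 22) — 110 left.
Fill Lab M T1 block (45 at 19) — 65 left.
Lab Q T2 at 15: fill all 45 — 20 left.
Lab S/T1: +20 of 45 at 13; pool empty.
Total = 24×10 + 22×15 + 19×45 + 15×45 + 13×20 = 2360.

2360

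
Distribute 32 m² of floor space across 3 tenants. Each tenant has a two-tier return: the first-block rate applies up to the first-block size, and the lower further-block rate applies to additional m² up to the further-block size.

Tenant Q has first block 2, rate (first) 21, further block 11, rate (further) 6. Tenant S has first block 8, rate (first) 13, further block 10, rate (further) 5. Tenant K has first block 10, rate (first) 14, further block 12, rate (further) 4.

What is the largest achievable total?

Order all 6 blocks by rate: Tenant Q/tier1 21 > Tenant K/tier1 14 > Tenant S/tier1 13 > Tenant Q/tier2 6 > Tenant S/tier2 5 > Tenant K/tier2 4.
Fill Tenant Q tier1 block (2 at 21) → 30 left.
Tenant K tier1 at 14: fill all 10 → 20 left.
Tenant S/tier1 (13): +8 → 12 left.
Fill Tenant Q tier2 block (11 at 6) → 1 left.
Tenant S/tier2: +1 of 10 at 5; pool empty.
Total = 21×2 + 14×10 + 13×8 + 6×11 + 5×1 = 357.

357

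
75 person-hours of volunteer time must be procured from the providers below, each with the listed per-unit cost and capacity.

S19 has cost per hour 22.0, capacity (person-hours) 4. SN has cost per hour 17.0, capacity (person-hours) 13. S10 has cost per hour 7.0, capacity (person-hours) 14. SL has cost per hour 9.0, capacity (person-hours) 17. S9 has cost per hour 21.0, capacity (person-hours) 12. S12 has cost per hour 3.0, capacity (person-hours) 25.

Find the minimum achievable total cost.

Fill from the cheapest provider first.
Take 25 from S12 at 3.0 → need 50 more.
S10 at 7.0: take all 14 person-hours → 36 still needed.
SL (9.0): use full 17 → 19 person-hours to go.
SN (17.0): use full 13 → 6 person-hours to go.
S9 at 21.0: take 6 of its 12 → requirement met.
S19: unused.
Cost = 25×3.0 + 14×7.0 + 17×9.0 + 13×17.0 + 6×21.0 = 673.

673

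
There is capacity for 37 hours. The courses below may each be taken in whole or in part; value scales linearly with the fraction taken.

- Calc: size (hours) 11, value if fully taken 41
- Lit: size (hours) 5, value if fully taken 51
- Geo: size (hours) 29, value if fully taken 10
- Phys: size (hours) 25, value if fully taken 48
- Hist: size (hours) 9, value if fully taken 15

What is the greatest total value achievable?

132.32

Best value per unit of size first: Lit 51/5≈10.2, Calc 41/11≈3.73, Phys 48/25≈1.92, Hist 15/9≈1.67, Geo 10/29≈0.345.
Take all of Lit (5 hours, value 51) — 32 hours left.
Calc: take in full, 11 hours for value 41 — 21 left.
Fill the last 21 hours with part of Phys: 21/25 of it earns 40.32.
Total value = 132.32.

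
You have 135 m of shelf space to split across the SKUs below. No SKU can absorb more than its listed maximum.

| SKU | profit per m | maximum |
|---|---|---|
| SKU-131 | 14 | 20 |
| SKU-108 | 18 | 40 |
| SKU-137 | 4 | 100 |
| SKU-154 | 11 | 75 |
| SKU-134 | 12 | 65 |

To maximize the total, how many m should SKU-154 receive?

10

Order the SKUs by profit per m: SKU-108 18 > SKU-131 14 > SKU-134 12 > SKU-154 11 > SKU-137 4.
Give SKU-108 40 to hit its cap of 40 → 95 left.
SKU-131: +20 to 20 (cap) → 75 left.
Give SKU-134 65 to hit its cap of 65 → 10 left.
SKU-154: +10 (room for 75) → 10. Pool exhausted.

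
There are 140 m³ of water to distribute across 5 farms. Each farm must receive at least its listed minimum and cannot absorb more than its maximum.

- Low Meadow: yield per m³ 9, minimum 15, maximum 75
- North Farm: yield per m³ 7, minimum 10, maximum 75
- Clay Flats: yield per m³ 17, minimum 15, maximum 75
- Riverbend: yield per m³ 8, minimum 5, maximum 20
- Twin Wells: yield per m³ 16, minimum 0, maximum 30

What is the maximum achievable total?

Meeting every minimum uses 15+10+15+5+0 = 45 m³, leaving 95.
Order the farms by yield per m³: Clay Flats 17 > Twin Wells 16 > Low Meadow 9 > Riverbend 8 > North Farm 7.
Give Clay Flats 60 more to hit its cap of 75 → 35 left.
Twin Wells: +30 to 30 (cap) → 5 left.
Low Meadow: +5 (room for 60) → 20. Pool exhausted.
Total = 9×20 + 7×10 + 17×75 + 8×5 + 16×30 = 2045.

2045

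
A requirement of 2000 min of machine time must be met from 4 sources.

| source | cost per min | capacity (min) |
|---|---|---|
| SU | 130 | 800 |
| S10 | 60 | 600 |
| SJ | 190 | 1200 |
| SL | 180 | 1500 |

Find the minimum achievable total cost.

Use sources in increasing cost order.
Take 600 from S10 at 60 ; need 1400 more.
Take 800 from SU at 130 ; need 600 more.
SL (180): take the remaining 600 ; done.
SJ: unused.
Cost = 600×60 + 800×130 + 600×180 = 248000.

248000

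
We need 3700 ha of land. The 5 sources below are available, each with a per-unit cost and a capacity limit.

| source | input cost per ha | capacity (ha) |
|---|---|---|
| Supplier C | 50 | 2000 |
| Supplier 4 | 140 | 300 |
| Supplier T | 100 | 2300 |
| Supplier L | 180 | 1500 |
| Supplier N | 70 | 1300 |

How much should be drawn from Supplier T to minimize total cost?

400

Cheapest first:
Take 2000 from Supplier C at 50 — need 1700 more.
Supplier N (70): use full 1300 — 400 ha to go.
Supplier T at 100: take 400 of its 2300 — requirement met.
Supplier 4, Supplier L: unused.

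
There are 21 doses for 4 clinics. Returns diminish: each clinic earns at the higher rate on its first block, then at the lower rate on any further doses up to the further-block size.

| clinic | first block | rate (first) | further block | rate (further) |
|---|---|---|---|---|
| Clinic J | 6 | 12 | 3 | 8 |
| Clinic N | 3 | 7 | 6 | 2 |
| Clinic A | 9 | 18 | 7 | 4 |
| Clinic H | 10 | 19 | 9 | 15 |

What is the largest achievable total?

Rank every tier by rate: Clinic H/tier1 19 > Clinic A/tier1 18 > Clinic H/tier2 15 > Clinic J/tier1 12 > Clinic J/tier2 8 > Clinic N/tier1 7 > Clinic A/tier2 4 > Clinic N/tier2 2.
Fill Clinic H tier1 block (10 at 19) ; 11 left.
Fill Clinic A tier1 block (9 at 18) ; 2 left.
Clinic H tier2 at 15: only 2 left, fill 2.
Total = 19×10 + 18×9 + 15×2 = 382.

382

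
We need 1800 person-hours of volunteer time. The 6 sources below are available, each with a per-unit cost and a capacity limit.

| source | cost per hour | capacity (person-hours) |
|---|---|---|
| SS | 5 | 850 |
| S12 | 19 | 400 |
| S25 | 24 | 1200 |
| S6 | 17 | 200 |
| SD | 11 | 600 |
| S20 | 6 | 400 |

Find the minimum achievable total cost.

Cheapest first:
SS at 5: take all 850 person-hours → 950 still needed.
Take 400 from S20 at 6 → need 550 more.
SD at 11: take 550 of its 600 → requirement met.
S6, S12, S25: unused.
Cost = 850×5 + 400×6 + 550×11 = 12700.

12700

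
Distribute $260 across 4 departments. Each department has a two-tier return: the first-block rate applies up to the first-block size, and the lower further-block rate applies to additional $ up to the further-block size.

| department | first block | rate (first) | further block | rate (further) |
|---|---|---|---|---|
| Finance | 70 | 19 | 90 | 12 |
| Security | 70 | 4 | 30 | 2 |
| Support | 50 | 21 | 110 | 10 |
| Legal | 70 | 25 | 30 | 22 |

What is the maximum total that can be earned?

Order all 8 blocks by rate: Legal/T1 25 > Legal/T2 22 > Support/T1 21 > Finance/T1 19 > Finance/T2 12 > Support/T2 10 > Security/T1 4 > Security/T2 2.
Legal/T1 (25): +70 → 190 left.
Legal/T2 (22): +30 → 160 left.
Support T1 at 21: fill all 50 → 110 left.
Fill Finance T1 block (70 at 19) → 40 left.
40 remain; put them into Finance T2 at 12.
Total = 25×70 + 22×30 + 21×50 + 19×70 + 12×40 = 5270.

5270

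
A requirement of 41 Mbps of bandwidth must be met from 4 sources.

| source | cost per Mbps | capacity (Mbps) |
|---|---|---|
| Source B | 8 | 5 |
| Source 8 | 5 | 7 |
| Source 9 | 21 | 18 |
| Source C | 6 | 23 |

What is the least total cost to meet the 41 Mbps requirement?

Use sources in increasing cost order.
Source 8 (5): use full 7 ; 34 Mbps to go.
Source C at 6: take all 23 Mbps ; 11 still needed.
Take 5 from Source B at 8 ; need 6 more.
Take 6 from Source 9 at 21 to finish.
Cost = 7×5 + 23×6 + 5×8 + 6×21 = 339.

339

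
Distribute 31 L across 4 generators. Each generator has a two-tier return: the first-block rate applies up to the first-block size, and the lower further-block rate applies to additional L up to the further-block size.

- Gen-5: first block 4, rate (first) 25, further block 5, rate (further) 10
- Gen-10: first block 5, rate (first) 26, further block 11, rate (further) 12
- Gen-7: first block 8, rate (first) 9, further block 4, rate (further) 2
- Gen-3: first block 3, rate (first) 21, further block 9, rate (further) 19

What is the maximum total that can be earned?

584

Treat each block as its own option and order by rate: Gen-10/T1 26 > Gen-5/T1 25 > Gen-3/T1 21 > Gen-3/T2 19 > Gen-10/T2 12 > Gen-5/T2 10 > Gen-7/T1 9 > Gen-7/T2 2.
Gen-10/T1 (26): +5 ; 26 left.
Gen-5/T1 (25): +4 ; 22 left.
Fill Gen-3 T1 block (3 at 21) ; 19 left.
Gen-3 T2 at 19: fill all 9 ; 10 left.
Gen-10/T2: +10 of 11 at 12; pool empty.
Total = 26×5 + 25×4 + 21×3 + 19×9 + 12×10 = 584.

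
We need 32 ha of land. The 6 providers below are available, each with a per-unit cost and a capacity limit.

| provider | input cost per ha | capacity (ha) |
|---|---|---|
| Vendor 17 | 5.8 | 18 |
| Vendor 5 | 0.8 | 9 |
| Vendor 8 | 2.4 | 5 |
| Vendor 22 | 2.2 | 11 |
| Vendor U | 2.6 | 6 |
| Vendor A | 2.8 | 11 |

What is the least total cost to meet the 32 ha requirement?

61.8

Cheapest first:
Vendor 5 (0.8): use full 9 ; 23 ha to go.
Vendor 22 at 2.2: take all 11 ha ; 12 still needed.
Vendor 8 (2.4): use full 5 ; 7 ha to go.
Vendor U (2.6): use full 6 ; 1 ha to go.
Take 1 from Vendor A at 2.8 to finish.
Vendor 17: unused.
Cost = 9×0.8 + 11×2.2 + 5×2.4 + 6×2.6 + 1×2.8 = 61.8.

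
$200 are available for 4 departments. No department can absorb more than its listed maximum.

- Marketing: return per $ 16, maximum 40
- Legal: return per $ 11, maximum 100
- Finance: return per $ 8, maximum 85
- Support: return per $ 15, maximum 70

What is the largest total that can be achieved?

2680

Highest return per $ first: Marketing 16 > Support 15 > Legal 11 > Finance 8.
Marketing: +40 to 40 (cap) → 160 left.
Support: +70 to 70 (cap) → 90 left.
Legal has room for 100 but only 90 remain, so it gets 90.
Total = 16×40 + 11×90 + 15×70 = 2680.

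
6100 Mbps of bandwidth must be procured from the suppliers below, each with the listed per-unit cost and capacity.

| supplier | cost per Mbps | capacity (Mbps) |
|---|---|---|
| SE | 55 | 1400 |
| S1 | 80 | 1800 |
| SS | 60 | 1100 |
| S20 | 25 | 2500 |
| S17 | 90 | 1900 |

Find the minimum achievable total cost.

293500

Fill from the cheapest supplier first.
S20 (25): use full 2500 ; 3600 Mbps to go.
Take 1400 from SE at 55 ; need 2200 more.
SS at 60: take all 1100 Mbps ; 1100 still needed.
Take 1100 from S1 at 80 to finish.
S17: unused.
Cost = 2500×25 + 1400×55 + 1100×60 + 1100×80 = 293500.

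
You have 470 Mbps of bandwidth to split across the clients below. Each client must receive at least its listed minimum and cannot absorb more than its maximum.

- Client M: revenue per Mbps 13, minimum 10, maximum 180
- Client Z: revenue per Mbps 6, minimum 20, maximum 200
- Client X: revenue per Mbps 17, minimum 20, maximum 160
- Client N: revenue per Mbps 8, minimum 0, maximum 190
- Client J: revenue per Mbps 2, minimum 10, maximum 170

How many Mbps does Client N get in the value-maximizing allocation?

100

Meeting every minimum uses 10+20+20+0+10 = 60 Mbps, leaving 410.
Highest revenue per Mbps first: Client X 17 > Client M 13 > Client N 8 > Client Z 6 > Client J 2.
Client X: +140 to 160 (cap) — 270 left.
Client M: +170 to 180 (cap) — 100 left.
Client N: +100 (room for 190) → 100. Pool exhausted.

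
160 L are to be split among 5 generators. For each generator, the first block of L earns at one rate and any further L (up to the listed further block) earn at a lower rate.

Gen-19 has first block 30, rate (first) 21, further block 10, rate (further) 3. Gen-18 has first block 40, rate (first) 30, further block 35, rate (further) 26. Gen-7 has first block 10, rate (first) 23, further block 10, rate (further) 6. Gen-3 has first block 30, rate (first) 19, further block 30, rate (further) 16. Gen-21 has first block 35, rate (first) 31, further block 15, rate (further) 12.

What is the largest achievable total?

Treat each block as its own option and order by rate: Gen-21/tier1 31 > Gen-18/tier1 30 > Gen-18/tier2 26 > Gen-7/tier1 23 > Gen-19/tier1 21 > Gen-3/tier1 19 > Gen-3/tier2 16 > Gen-21/tier2 12 > Gen-7/tier2 6 > Gen-19/tier2 3.
Gen-21/tier1 (31): +35 → 125 left.
Gen-18 tier1 at 30: fill all 40 → 85 left.
Fill Gen-18 tier2 block (35 at 26) → 50 left.
Gen-7/tier1 (23): +10 → 40 left.
Fill Gen-19 tier1 block (30 at 21) → 10 left.
Gen-3 tier1 at 19: only 10 left, fill 10.
Total = 31×35 + 30×40 + 26×35 + 23×10 + 21×30 + 19×10 = 4245.

4245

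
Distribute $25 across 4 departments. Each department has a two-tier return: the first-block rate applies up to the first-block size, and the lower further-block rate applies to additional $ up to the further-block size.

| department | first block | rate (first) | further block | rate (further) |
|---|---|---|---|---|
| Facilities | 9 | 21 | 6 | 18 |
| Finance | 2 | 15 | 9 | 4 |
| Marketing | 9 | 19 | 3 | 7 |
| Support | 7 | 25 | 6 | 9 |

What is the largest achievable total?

Treat each block as its own option and order by rate: Support/T1 25 > Facilities/T1 21 > Marketing/T1 19 > Facilities/T2 18 > Finance/T1 15 > Support/T2 9 > Marketing/T2 7 > Finance/T2 4.
Support/T1 (25): +7 ; 18 left.
Fill Facilities T1 block (9 at 21) ; 9 left.
Marketing T1 at 19: fill all 9 ; 0 left.
Total = 25×7 + 21×9 + 19×9 = 535.

535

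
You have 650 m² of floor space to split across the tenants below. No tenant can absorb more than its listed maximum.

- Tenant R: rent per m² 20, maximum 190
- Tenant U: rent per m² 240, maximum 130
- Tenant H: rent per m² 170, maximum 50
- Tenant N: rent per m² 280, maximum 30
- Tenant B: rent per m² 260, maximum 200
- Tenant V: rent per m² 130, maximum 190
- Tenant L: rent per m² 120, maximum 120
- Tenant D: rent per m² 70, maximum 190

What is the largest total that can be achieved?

130800

Order the tenants by rent per m²: Tenant N 280 > Tenant B 260 > Tenant U 240 > Tenant H 170 > Tenant V 130 > Tenant L 120 > Tenant D 70 > Tenant R 20.
Give Tenant N 30 to hit its cap of 30 ; 620 left.
Tenant B takes 200 to reach its cap of 200 ; 420 left.
Tenant U: +130 to 130 (cap) ; 290 left.
Give Tenant H 50 to hit its cap of 50 ; 240 left.
Tenant V: +190 to 190 (cap) ; 50 left.
Only 50 left; Tenant L takes them to reach 50.
Total = 240×130 + 170×50 + 280×30 + 260×200 + 130×190 + 120×50 = 130800.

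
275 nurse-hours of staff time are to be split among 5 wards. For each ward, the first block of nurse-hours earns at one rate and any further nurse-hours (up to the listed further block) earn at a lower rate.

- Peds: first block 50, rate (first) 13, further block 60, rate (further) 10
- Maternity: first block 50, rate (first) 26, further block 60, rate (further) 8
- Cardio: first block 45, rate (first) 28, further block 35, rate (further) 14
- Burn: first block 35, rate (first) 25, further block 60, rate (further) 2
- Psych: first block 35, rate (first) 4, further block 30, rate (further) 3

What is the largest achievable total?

Rank every tier by rate: Cardio/tier1 28 > Maternity/tier1 26 > Burn/tier1 25 > Cardio/tier2 14 > Peds/tier1 13 > Peds/tier2 10 > Maternity/tier2 8 > Psych/tier1 4 > Psych/tier2 3 > Burn/tier2 2.
Fill Cardio tier1 block (45 at 28) ; 230 left.
Maternity tier1 at 26: fill all 50 ; 180 left.
Burn tier1 at 25: fill all 35 ; 145 left.
Fill Cardio tier2 block (35 at 14) ; 110 left.
Peds/tier1 (13): +50 ; 60 left.
Peds tier2 at 10: fill all 60 ; 0 left.
Total = 28×45 + 26×50 + 25×35 + 14×35 + 13×50 + 10×60 = 5175.

5175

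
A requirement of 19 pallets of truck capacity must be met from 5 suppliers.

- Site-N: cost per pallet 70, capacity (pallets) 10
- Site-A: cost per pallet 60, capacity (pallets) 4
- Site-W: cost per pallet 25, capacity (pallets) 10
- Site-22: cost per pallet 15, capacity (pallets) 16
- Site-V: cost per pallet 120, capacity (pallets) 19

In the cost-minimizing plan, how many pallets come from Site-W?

Cheapest first:
Site-22 (15): use full 16 → 3 pallets to go.
Site-W at 25: take 3 of its 10 → requirement met.
Site-A, Site-N, Site-V: unused.

3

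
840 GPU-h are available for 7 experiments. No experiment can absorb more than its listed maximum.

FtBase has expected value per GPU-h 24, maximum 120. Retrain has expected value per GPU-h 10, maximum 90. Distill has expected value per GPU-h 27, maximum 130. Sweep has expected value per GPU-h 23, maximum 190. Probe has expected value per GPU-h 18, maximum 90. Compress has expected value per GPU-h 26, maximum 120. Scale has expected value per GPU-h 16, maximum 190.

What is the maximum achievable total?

18540

Rank by expected value per GPU-h: Distill 27 > Compress 26 > FtBase 24 > Sweep 23 > Probe 18 > Scale 16 > Retrain 10.
Distill: +130 to 130 (cap) ; 710 left.
Compress takes 120 to reach its cap of 120 ; 590 left.
Give FtBase 120 to hit its cap of 120 ; 470 left.
Give Sweep 190 to hit its cap of 190 ; 280 left.
Give Probe 90 to hit its cap of 90 ; 190 left.
Scale: +190 to 190 (cap) ; 0 left.
Total = 24×120 + 27×130 + 23×190 + 18×90 + 26×120 + 16×190 = 18540.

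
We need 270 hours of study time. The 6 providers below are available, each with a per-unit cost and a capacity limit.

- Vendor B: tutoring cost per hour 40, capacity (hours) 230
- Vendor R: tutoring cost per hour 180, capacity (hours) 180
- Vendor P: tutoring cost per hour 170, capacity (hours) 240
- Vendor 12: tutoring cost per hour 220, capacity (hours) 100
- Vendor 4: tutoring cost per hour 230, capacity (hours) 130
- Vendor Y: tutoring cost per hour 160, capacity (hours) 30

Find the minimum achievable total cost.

Cheapest first:
Vendor B at 40: take all 230 hours ; 40 still needed.
Vendor Y at 160: take all 30 hours ; 10 still needed.
Take 10 from Vendor P at 170 to finish.
Vendor R, Vendor 12, Vendor 4: unused.
Cost = 230×40 + 30×160 + 10×170 = 15700.

15700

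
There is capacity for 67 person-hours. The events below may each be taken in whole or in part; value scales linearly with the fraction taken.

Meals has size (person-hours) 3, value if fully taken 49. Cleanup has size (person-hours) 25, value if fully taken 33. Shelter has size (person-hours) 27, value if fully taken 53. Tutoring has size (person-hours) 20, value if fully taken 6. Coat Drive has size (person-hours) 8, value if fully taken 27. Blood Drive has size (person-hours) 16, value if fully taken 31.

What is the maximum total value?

Best value per unit of size first: Meals 49/3≈16.3, Coat Drive 27/8≈3.38, Shelter 53/27≈1.96, Blood Drive 31/16≈1.94, Cleanup 33/25≈1.32, Tutoring 6/20≈0.3.
Meals: take in full, 3 person-hours for value 49 → 64 left.
All 8 person-hours of Coat Drive fit (value 27) → 56 remain.
Shelter: take in full, 27 person-hours for value 53 → 29 left.
All 16 person-hours of Blood Drive fit (value 31) → 13 remain.
Only 13 person-hours remain; take 13/25 of Cleanup for value 33×13/25 = 17.16.
Total value = 177.16.

177.16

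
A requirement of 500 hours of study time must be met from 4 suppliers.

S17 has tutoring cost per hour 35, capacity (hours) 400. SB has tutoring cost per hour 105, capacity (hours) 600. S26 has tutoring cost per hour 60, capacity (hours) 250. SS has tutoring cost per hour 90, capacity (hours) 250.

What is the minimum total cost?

20000

Cheapest first:
S17 (35): use full 400 ; 100 hours to go.
S26 (60): take the remaining 100 ; done.
SS, SB: unused.
Cost = 400×35 + 100×60 = 20000.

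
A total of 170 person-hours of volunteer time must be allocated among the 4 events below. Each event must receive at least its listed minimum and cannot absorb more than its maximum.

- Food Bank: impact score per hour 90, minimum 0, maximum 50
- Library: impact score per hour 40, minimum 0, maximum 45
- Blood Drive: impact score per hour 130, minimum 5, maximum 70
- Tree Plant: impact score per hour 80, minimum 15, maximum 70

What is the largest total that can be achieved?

17600

Meeting every minimum uses 0+0+5+15 = 20 person-hours, leaving 150.
Rank by impact score per hour: Blood Drive 130 > Food Bank 90 > Tree Plant 80 > Library 40.
Blood Drive: +65 to 70 (cap) → 85 left.
Food Bank takes 50 more to reach its cap of 50 → 35 left.
Tree Plant has room for 55 more but only 35 remain, so it gets 50.
Total = 90×50 + 130×70 + 80×50 = 17600.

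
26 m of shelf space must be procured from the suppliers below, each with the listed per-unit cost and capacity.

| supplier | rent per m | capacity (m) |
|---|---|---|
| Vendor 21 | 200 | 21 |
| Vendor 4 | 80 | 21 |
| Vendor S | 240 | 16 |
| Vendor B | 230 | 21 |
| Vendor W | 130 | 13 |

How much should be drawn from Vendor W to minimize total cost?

Fill from the cheapest supplier first.
Vendor 4 at 80: take all 21 m — 5 still needed.
Vendor W (130): take the remaining 5 — done.
Vendor 21, Vendor B, Vendor S: unused.

5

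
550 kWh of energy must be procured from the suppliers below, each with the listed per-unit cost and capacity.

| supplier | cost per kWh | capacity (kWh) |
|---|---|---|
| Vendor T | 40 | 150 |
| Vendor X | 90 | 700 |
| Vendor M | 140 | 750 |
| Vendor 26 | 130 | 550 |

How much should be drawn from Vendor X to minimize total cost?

400

Cheapest first:
Take 150 from Vendor T at 40 ; need 400 more.
Vendor X at 90: take 400 of its 700 ; requirement met.
Vendor 26, Vendor M: unused.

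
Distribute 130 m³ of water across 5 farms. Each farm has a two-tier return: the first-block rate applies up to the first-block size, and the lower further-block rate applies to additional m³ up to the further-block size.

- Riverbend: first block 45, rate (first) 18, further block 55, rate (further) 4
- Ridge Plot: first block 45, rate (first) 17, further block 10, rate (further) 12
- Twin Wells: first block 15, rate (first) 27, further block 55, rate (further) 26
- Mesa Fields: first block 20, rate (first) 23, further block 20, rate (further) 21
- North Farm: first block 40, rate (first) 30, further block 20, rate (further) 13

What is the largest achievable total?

3495

Order all 10 blocks by rate: North Farm/tier1 30 > Twin Wells/tier1 27 > Twin Wells/tier2 26 > Mesa Fields/tier1 23 > Mesa Fields/tier2 21 > Riverbend/tier1 18 > Ridge Plot/tier1 17 > North Farm/tier2 13 > Ridge Plot/tier2 12 > Riverbend/tier2 4.
Fill North Farm tier1 block (40 at 30) — 90 left.
Twin Wells/tier1 (27): +15 — 75 left.
Fill Twin Wells tier2 block (55 at 26) — 20 left.
Fill Mesa Fields tier1 block (20 at 23) — 0 left.
Total = 30×40 + 27×15 + 26×55 + 23×20 = 3495.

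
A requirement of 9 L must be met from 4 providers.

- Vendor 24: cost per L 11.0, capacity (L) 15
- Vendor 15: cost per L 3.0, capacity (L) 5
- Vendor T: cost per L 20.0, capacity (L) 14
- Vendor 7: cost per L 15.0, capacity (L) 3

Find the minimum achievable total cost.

59

Use providers in increasing cost order.
Vendor 15 at 3.0: take all 5 L ; 4 still needed.
Vendor 24 at 11.0: take 4 of its 15 ; requirement met.
Vendor 7, Vendor T: unused.
Cost = 5×3.0 + 4×11.0 = 59.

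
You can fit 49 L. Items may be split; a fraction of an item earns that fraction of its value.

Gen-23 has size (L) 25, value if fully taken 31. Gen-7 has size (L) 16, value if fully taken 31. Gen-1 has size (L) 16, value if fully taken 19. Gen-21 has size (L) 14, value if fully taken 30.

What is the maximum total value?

84.56

Rank by value-to-size ratio: Gen-21 30/14≈2.14, Gen-7 31/16≈1.94, Gen-23 31/25≈1.24, Gen-1 19/16≈1.19.
All 14 L of Gen-21 fit (value 30) → 35 remain.
All 16 L of Gen-7 fit (value 31) → 19 remain.
Only 19 L remain; take 19/25 of Gen-23 for value 31×19/25 = 23.56.
Total value = 84.56.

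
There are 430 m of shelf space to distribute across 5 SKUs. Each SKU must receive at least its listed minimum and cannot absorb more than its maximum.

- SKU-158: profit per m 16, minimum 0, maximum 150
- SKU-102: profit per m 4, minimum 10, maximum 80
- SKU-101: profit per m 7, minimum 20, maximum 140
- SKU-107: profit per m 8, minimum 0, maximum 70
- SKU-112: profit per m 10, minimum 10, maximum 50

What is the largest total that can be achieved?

4520

Meeting every minimum uses 0+10+20+0+10 = 40 m, leaving 390.
Highest profit per m first: SKU-158 16 > SKU-112 10 > SKU-107 8 > SKU-101 7 > SKU-102 4.
SKU-158 takes 150 more to reach its cap of 150 → 240 left.
SKU-112: +40 to 50 (cap) → 200 left.
SKU-107 takes 70 more to reach its cap of 70 → 130 left.
SKU-101 takes 120 more to reach its cap of 140 → 10 left.
SKU-102: +10 (room for 70) → 20. Pool exhausted.
Total = 16×150 + 4×20 + 7×140 + 8×70 + 10×50 = 4520.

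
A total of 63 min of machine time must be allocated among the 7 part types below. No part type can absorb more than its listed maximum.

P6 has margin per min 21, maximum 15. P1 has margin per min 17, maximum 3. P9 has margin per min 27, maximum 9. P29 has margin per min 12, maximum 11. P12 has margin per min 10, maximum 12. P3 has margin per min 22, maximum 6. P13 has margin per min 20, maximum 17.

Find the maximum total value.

Rank by margin per min: P9 27 > P3 22 > P6 21 > P13 20 > P1 17 > P29 12 > P12 10.
Give P9 9 to hit its cap of 9 ; 54 left.
P3: +6 to 6 (cap) ; 48 left.
Give P6 15 to hit its cap of 15 ; 33 left.
P13: +17 to 17 (cap) ; 16 left.
Give P1 3 to hit its cap of 3 ; 13 left.
P29 takes 11 to reach its cap of 11 ; 2 left.
P12: +2 (room for 12) → 2. Pool exhausted.
Total = 21×15 + 17×3 + 27×9 + 12×11 + 10×2 + 22×6 + 20×17 = 1233.

1233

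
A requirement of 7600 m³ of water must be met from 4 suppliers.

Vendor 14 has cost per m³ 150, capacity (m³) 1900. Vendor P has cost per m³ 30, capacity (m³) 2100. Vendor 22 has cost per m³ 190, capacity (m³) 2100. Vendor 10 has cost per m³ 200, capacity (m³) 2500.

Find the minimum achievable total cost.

1047000

Use suppliers in increasing cost order.
Take 2100 from Vendor P at 30 — need 5500 more.
Vendor 14 (150): use full 1900 — 3600 m³ to go.
Take 2100 from Vendor 22 at 190 — need 1500 more.
Vendor 10 (200): take the remaining 1500 — done.
Cost = 2100×30 + 1900×150 + 2100×190 + 1500×200 = 1047000.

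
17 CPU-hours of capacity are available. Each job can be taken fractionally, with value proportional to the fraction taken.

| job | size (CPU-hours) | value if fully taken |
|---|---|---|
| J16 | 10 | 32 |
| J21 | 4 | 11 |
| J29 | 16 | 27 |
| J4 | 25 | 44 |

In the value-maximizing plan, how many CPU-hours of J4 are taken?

Sort by value density: J16 32/10≈3.2, J21 11/4≈2.75, J4 44/25≈1.76, J29 27/16≈1.69.
All 10 CPU-hours of J16 fit (value 32) → 7 remain.
All 4 CPU-hours of J21 fit (value 11) → 3 remain.
Only 3 CPU-hours remain; take 3/25 of J4 for value 44×3/25 = 5.28.

3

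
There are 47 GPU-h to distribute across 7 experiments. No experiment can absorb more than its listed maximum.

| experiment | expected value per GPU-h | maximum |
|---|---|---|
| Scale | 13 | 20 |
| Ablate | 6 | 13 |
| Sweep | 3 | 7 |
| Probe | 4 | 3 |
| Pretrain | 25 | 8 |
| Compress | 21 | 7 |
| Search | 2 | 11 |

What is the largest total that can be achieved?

Highest expected value per GPU-h first: Pretrain 25 > Compress 21 > Scale 13 > Ablate 6 > Probe 4 > Sweep 3 > Search 2.
Pretrain: +8 to 8 (cap) — 39 left.
Give Compress 7 to hit its cap of 7 — 32 left.
Give Scale 20 to hit its cap of 20 — 12 left.
Ablate has room for 13 but only 12 remain, so it gets 12.
Total = 13×20 + 6×12 + 25×8 + 21×7 = 679.

679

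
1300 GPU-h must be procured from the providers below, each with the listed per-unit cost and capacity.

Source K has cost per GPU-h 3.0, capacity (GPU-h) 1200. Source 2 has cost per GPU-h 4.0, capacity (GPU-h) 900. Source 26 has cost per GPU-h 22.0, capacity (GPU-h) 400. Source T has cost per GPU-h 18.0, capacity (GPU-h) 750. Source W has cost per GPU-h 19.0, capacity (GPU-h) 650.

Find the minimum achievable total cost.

Use providers in increasing cost order.
Source K at 3.0: take all 1200 GPU-h ; 100 still needed.
Source 2 (4.0): take the remaining 100 ; done.
Source T, Source W, Source 26: unused.
Cost = 1200×3.0 + 100×4.0 = 4000.

4000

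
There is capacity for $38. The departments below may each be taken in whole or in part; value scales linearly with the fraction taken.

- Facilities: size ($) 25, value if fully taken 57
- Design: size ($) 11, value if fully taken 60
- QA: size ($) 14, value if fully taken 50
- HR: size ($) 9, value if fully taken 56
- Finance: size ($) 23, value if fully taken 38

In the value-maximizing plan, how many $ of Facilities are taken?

4

Best value per unit of size first: HR 56/9≈6.22, Design 60/11≈5.45, QA 50/14≈3.57, Facilities 57/25≈2.28, Finance 38/23≈1.65.
HR: take in full, 9 $ for value 56 — 29 left.
Take all of Design (11 $, value 60) — 18 $ left.
Take all of QA (14 $, value 50) — 4 $ left.
Fill the last 4 $ with part of Facilities: 4/25 of it earns 9.12.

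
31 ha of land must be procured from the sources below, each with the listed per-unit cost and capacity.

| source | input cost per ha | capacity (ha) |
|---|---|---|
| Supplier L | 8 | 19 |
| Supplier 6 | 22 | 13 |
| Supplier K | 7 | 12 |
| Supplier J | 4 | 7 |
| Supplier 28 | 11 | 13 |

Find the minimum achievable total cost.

Cheapest first:
Supplier J at 4: take all 7 ha → 24 still needed.
Supplier K (7): use full 12 → 12 ha to go.
Supplier L at 8: take 12 of its 19 → requirement met.
Supplier 28, Supplier 6: unused.
Cost = 7×4 + 12×7 + 12×8 = 208.

208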